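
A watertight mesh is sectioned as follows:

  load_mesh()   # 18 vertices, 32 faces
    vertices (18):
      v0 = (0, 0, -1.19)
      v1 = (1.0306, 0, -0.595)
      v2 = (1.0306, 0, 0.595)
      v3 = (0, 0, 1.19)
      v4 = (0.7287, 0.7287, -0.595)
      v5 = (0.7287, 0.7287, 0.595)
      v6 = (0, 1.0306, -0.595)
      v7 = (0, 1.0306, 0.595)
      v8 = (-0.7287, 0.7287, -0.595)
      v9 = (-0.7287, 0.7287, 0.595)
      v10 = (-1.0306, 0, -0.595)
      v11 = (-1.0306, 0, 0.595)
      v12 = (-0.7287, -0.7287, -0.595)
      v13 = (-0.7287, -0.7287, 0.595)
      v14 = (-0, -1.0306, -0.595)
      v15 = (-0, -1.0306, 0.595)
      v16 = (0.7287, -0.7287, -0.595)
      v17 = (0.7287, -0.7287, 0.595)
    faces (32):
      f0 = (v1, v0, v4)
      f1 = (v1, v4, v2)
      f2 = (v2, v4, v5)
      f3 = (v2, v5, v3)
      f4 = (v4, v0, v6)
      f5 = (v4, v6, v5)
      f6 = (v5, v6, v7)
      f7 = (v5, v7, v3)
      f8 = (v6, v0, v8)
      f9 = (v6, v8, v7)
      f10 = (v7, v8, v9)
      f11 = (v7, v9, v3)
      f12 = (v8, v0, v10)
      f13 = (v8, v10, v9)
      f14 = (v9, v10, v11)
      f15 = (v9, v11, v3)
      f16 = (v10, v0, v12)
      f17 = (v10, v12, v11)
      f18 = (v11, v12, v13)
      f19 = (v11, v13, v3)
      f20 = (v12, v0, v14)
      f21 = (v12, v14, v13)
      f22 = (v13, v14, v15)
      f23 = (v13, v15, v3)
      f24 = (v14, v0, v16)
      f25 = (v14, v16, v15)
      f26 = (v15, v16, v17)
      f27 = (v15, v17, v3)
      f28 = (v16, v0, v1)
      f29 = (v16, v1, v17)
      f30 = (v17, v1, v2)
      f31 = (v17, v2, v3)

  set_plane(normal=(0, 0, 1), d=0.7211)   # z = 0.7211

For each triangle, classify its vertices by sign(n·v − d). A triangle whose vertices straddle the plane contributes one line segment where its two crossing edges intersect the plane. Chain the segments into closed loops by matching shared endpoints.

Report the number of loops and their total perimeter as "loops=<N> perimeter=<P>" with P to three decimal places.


Straddling triangles (8 of 32):
  (v2,v5,v3) [--+] → (0.574265, 0.574265, 0.7211)–(0.812182, 0, 0.7211)  len=0.6216
  (v5,v7,v3) [--+] → (0, 0.812182, 0.7211)–(0.574265, 0.574265, 0.7211)  len=0.6216
  (v7,v9,v3) [--+] → (-0.574265, 0.574265, 0.7211)–(0, 0.812182, 0.7211)  len=0.6216
  (v9,v11,v3) [--+] → (-0.812182, 0, 0.7211)–(-0.574265, 0.574265, 0.7211)  len=0.6216
  (v11,v13,v3) [--+] → (-0.574265, -0.574265, 0.7211)–(-0.812182, 0, 0.7211)  len=0.6216
  (v13,v15,v3) [--+] → (0, -0.812182, 0.7211)–(-0.574265, -0.574265, 0.7211)  len=0.6216
  (v15,v17,v3) [--+] → (0.574265, -0.574265, 0.7211)–(0, -0.812182, 0.7211)  len=0.6216
  (v17,v2,v3) [--+] → (0.812182, 0, 0.7211)–(0.574265, -0.574265, 0.7211)  len=0.6216

Chained into 1 loop(s):
  loop 1: 8 segments, perimeter = 4.9728
Total perimeter = 4.973

loops=1 perimeter=4.973


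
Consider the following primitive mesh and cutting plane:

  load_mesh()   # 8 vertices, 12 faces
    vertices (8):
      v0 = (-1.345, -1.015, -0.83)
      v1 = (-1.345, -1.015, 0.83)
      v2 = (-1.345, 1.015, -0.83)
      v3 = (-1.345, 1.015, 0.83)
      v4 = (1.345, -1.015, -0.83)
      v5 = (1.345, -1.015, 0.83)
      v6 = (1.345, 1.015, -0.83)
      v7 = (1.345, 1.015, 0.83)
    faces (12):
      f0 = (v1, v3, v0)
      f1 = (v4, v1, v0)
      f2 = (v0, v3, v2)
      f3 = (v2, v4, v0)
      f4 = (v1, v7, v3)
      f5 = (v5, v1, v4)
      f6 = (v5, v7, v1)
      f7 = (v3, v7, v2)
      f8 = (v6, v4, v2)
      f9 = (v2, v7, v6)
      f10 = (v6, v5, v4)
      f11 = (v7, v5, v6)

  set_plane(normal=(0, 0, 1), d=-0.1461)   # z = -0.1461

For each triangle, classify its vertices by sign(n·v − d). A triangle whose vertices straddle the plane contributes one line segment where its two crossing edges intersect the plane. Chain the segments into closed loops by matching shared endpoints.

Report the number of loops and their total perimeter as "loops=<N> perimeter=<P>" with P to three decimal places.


loops=1 perimeter=9.440

Straddling triangles (8 of 12):
  (v1,v3,v0) [++-] → (-1.345, -0.178664, -0.1461)–(-1.345, -1.015, -0.1461)  len=0.8363
  (v4,v1,v0) [-+-] → (0.236752, -1.015, -0.1461)–(-1.345, -1.015, -0.1461)  len=1.5818
  (v0,v3,v2) [-+-] → (-1.345, -0.178664, -0.1461)–(-1.345, 1.015, -0.1461)  len=1.1937
  (v5,v1,v4) [++-] → (0.236752, -1.015, -0.1461)–(1.345, -1.015, -0.1461)  len=1.1082
  (v3,v7,v2) [++-] → (-0.236752, 1.015, -0.1461)–(-1.345, 1.015, -0.1461)  len=1.1082
  (v2,v7,v6) [-+-] → (-0.236752, 1.015, -0.1461)–(1.345, 1.015, -0.1461)  len=1.5818
  (v6,v5,v4) [-+-] → (1.345, 0.178664, -0.1461)–(1.345, -1.015, -0.1461)  len=1.1937
  (v7,v5,v6) [++-] → (1.345, 0.178664, -0.1461)–(1.345, 1.015, -0.1461)  len=0.8363

Chained into 1 loop(s):
  loop 1: 8 segments, perimeter = 9.4400
Total perimeter = 9.440


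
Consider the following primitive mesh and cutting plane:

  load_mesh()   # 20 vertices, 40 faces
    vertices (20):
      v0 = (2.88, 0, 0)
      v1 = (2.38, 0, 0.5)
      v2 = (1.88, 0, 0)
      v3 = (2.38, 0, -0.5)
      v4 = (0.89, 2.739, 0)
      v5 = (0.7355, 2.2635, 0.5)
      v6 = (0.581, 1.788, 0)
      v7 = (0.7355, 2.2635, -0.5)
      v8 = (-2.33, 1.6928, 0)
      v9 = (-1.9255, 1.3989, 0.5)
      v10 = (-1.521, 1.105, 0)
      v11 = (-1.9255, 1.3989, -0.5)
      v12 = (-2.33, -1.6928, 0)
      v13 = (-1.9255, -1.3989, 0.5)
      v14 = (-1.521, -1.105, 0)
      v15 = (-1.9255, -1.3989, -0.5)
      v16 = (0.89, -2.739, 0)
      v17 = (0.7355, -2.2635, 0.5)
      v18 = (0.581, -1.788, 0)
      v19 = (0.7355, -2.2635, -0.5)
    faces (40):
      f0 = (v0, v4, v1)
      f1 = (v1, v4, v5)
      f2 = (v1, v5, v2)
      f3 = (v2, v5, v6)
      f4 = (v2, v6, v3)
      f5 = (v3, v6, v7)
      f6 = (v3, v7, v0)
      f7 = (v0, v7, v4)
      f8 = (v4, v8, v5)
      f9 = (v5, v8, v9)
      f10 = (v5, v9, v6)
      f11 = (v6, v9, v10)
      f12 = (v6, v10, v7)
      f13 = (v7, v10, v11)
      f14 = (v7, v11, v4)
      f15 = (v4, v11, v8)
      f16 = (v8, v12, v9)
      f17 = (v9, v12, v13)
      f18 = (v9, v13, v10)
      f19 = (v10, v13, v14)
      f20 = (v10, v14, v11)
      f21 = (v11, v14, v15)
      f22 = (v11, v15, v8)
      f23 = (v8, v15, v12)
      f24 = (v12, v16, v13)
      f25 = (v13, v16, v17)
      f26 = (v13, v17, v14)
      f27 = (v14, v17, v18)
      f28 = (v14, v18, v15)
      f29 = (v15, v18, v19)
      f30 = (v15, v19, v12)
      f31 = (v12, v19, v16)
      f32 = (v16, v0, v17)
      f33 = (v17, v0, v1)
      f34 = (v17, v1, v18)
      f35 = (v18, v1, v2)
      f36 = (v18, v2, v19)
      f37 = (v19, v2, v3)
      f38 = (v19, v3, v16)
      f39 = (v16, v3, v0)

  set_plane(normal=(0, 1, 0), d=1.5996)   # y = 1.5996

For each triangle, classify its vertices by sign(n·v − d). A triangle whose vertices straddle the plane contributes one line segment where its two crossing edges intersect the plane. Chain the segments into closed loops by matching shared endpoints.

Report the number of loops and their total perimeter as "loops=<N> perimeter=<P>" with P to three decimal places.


Straddling triangles (18 of 40):
  (v0,v4,v1) [-+-] → (1.71782, 1.5996, 0)–(1.50983, 1.5996, 0.207996)  len=0.2942
  (v1,v4,v5) [-++] → (1.50983, 1.5996, 0.207996)–(1.21784, 1.5996, 0.5)  len=0.4129
  (v1,v5,v2) [-+-] → (1.21784, 1.5996, 0.5)–(1.07119, 1.5996, 0.353347)  len=0.2074
  (v2,v5,v6) [-++] → (1.07119, 1.5996, 0.353347)–(0.717874, 1.5996, 0)  len=0.4997
  (v2,v6,v3) [-+-] → (0.717874, 1.5996, 0)–(0.770559, 1.5996, -0.0526846)  len=0.0745
  (v3,v6,v7) [-++] → (0.770559, 1.5996, -0.0526846)–(1.21784, 1.5996, -0.5)  len=0.6326
  (v3,v7,v0) [-+-] → (1.21784, 1.5996, -0.5)–(1.3645, 1.5996, -0.353347)  len=0.2074
  (v0,v7,v4) [-++] → (1.3645, 1.5996, -0.353347)–(1.71782, 1.5996, 0)  len=0.4997
  (v5,v8,v9) [++-] → (-2.20173, 1.5996, 0.158557)–(-1.3078, 1.5996, 0.5)  len=0.9569
  (v5,v9,v6) [+-+] → (-1.3078, 1.5996, 0.5)–(-0.632633, 1.5996, 0.242097)  len=0.7227
  (v6,v9,v10) [+--] → (-0.632633, 1.5996, 0.242097)–(0.00118038, 1.5996, 0)  len=0.6785
  (v6,v10,v7) [+-+] → (0.00118038, 1.5996, 0)–(-0.557629, 1.5996, -0.213466)  len=0.5982
  (v7,v10,v11) [+--] → (-0.557629, 1.5996, -0.213466)–(-1.3078, 1.5996, -0.5)  len=0.8030
  (v7,v11,v4) [+-+] → (-1.3078, 1.5996, -0.5)–(-1.50384, 1.5996, -0.425118)  len=0.2099
  (v4,v11,v8) [+-+] → (-1.50384, 1.5996, -0.425118)–(-2.20173, 1.5996, -0.158557)  len=0.7471
  (v8,v12,v9) [+--] → (-2.33, 1.5996, 0)–(-2.20173, 1.5996, 0.158557)  len=0.2039
  (v11,v15,v8) [--+] → (-2.31781, 1.5996, -0.0150726)–(-2.20173, 1.5996, -0.158557)  len=0.1846
  (v8,v15,v12) [+--] → (-2.31781, 1.5996, -0.0150726)–(-2.33, 1.5996, 0)  len=0.0194

Chained into 2 loop(s):
  loop 1: 8 segments, perimeter = 2.8284
  loop 2: 10 segments, perimeter = 5.1242
Total perimeter = 7.953

loops=2 perimeter=7.953


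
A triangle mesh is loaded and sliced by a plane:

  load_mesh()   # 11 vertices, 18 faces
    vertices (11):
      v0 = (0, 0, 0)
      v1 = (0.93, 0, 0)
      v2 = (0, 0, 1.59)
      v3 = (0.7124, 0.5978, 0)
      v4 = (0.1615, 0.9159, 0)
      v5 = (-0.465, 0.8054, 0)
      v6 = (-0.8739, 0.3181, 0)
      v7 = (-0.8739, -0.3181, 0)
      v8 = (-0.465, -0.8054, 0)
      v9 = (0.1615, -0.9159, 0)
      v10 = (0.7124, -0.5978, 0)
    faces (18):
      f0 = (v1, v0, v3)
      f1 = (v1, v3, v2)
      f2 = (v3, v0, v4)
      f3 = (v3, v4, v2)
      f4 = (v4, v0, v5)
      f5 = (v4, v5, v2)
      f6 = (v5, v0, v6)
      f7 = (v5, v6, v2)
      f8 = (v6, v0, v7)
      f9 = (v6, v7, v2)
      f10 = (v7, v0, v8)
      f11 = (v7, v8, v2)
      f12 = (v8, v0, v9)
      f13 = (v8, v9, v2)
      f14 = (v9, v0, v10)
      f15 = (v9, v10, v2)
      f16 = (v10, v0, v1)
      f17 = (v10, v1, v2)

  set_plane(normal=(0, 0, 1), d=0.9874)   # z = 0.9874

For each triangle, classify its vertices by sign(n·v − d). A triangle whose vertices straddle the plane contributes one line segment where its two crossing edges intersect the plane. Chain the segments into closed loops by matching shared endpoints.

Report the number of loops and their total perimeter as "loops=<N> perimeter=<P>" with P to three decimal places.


Straddling triangles (9 of 18):
  (v1,v3,v2) [--+] → (0.269995, 0.226562, 0.9874)–(0.352464, 0, 0.9874)  len=0.2411
  (v3,v4,v2) [--+] → (0.0612075, 0.34712, 0.9874)–(0.269995, 0.226562, 0.9874)  len=0.2411
  (v4,v5,v2) [--+] → (-0.176232, 0.305242, 0.9874)–(0.0612075, 0.34712, 0.9874)  len=0.2411
  (v5,v6,v2) [--+] → (-0.331203, 0.120558, 0.9874)–(-0.176232, 0.305242, 0.9874)  len=0.2411
  (v6,v7,v2) [--+] → (-0.331203, -0.120558, 0.9874)–(-0.331203, 0.120558, 0.9874)  len=0.2411
  (v7,v8,v2) [--+] → (-0.176232, -0.305242, 0.9874)–(-0.331203, -0.120558, 0.9874)  len=0.2411
  (v8,v9,v2) [--+] → (0.0612075, -0.34712, 0.9874)–(-0.176232, -0.305242, 0.9874)  len=0.2411
  (v9,v10,v2) [--+] → (0.269995, -0.226562, 0.9874)–(0.0612075, -0.34712, 0.9874)  len=0.2411
  (v10,v1,v2) [--+] → (0.352464, 0, 0.9874)–(0.269995, -0.226562, 0.9874)  len=0.2411

Chained into 1 loop(s):
  loop 1: 9 segments, perimeter = 2.1699
Total perimeter = 2.170

loops=1 perimeter=2.170


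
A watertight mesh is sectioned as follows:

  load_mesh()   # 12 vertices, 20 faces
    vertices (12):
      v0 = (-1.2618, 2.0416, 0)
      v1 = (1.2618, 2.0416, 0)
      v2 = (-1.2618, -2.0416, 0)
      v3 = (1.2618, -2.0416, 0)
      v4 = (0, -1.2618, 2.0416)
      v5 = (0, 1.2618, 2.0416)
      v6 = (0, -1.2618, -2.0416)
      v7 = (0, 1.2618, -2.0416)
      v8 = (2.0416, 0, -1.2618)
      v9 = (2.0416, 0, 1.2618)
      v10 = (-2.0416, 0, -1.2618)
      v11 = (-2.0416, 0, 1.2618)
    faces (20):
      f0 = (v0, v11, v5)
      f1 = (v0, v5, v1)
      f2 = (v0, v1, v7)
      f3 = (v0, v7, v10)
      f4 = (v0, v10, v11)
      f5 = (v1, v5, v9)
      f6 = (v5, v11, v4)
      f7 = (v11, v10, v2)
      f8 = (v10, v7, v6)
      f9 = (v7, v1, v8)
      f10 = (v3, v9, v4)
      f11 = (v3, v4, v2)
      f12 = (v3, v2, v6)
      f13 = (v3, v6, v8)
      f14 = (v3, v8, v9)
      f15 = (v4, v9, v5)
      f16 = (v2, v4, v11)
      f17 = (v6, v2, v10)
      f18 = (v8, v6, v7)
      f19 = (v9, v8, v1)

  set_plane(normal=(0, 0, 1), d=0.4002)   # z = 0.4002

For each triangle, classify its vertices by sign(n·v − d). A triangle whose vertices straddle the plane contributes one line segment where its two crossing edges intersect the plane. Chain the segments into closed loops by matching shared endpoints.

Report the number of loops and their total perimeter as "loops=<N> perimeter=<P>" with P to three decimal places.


Straddling triangles (10 of 20):
  (v0,v11,v5) [-++] → (-1.50913, 1.39407, 0.4002)–(-1.01446, 1.88874, 0.4002)  len=0.6996
  (v0,v5,v1) [-+-] → (-1.01446, 1.88874, 0.4002)–(1.01446, 1.88874, 0.4002)  len=2.0289
  (v0,v10,v11) [--+] → (-2.0416, 0, 0.4002)–(-1.50913, 1.39407, 0.4002)  len=1.4923
  (v1,v5,v9) [-++] → (1.01446, 1.88874, 0.4002)–(1.50913, 1.39407, 0.4002)  len=0.6996
  (v11,v10,v2) [+--] → (-2.0416, 0, 0.4002)–(-1.50913, -1.39407, 0.4002)  len=1.4923
  (v3,v9,v4) [-++] → (1.50913, -1.39407, 0.4002)–(1.01446, -1.88874, 0.4002)  len=0.6996
  (v3,v4,v2) [-+-] → (1.01446, -1.88874, 0.4002)–(-1.01446, -1.88874, 0.4002)  len=2.0289
  (v3,v8,v9) [--+] → (2.0416, 0, 0.4002)–(1.50913, -1.39407, 0.4002)  len=1.4923
  (v2,v4,v11) [-++] → (-1.01446, -1.88874, 0.4002)–(-1.50913, -1.39407, 0.4002)  len=0.6996
  (v9,v8,v1) [+--] → (2.0416, 0, 0.4002)–(1.50913, 1.39407, 0.4002)  len=1.4923

Chained into 1 loop(s):
  loop 1: 10 segments, perimeter = 12.8253
Total perimeter = 12.825

loops=1 perimeter=12.825


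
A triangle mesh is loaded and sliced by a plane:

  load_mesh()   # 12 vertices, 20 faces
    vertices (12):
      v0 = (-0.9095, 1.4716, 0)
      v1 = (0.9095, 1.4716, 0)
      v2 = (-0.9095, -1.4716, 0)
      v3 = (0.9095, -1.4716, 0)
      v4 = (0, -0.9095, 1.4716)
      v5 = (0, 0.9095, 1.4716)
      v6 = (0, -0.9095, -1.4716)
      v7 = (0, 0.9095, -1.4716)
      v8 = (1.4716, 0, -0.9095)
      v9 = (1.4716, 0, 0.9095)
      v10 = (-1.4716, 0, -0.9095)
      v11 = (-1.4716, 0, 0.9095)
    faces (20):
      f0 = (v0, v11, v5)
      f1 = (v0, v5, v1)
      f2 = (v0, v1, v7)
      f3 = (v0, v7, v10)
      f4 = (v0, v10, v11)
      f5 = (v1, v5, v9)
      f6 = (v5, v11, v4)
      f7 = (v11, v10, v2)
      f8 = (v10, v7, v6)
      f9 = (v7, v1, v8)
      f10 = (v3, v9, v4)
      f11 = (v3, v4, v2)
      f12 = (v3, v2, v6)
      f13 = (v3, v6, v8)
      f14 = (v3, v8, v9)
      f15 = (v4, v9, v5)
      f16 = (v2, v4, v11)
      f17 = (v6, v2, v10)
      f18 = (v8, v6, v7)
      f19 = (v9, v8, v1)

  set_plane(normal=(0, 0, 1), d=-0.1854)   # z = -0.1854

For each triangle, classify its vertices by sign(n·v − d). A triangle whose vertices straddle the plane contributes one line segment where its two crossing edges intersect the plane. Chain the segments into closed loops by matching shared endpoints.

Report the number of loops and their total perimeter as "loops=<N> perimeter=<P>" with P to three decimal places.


Straddling triangles (10 of 20):
  (v0,v1,v7) [++-] → (0.794916, 1.40078, -0.1854)–(-0.794916, 1.40078, -0.1854)  len=1.5898
  (v0,v7,v10) [+--] → (-0.794916, 1.40078, -0.1854)–(-1.02408, 1.17162, -0.1854)  len=0.3241
  (v0,v10,v11) [+-+] → (-1.02408, 1.17162, -0.1854)–(-1.4716, 0, -0.1854)  len=1.2542
  (v11,v10,v2) [+-+] → (-1.4716, 0, -0.1854)–(-1.02408, -1.17162, -0.1854)  len=1.2542
  (v7,v1,v8) [-+-] → (0.794916, 1.40078, -0.1854)–(1.02408, 1.17162, -0.1854)  len=0.3241
  (v3,v2,v6) [++-] → (-0.794916, -1.40078, -0.1854)–(0.794916, -1.40078, -0.1854)  len=1.5898
  (v3,v6,v8) [+--] → (0.794916, -1.40078, -0.1854)–(1.02408, -1.17162, -0.1854)  len=0.3241
  (v3,v8,v9) [+-+] → (1.02408, -1.17162, -0.1854)–(1.4716, 0, -0.1854)  len=1.2542
  (v6,v2,v10) [-+-] → (-0.794916, -1.40078, -0.1854)–(-1.02408, -1.17162, -0.1854)  len=0.3241
  (v9,v8,v1) [+-+] → (1.4716, 0, -0.1854)–(1.02408, 1.17162, -0.1854)  len=1.2542

Chained into 1 loop(s):
  loop 1: 10 segments, perimeter = 9.4927
Total perimeter = 9.493

loops=1 perimeter=9.493


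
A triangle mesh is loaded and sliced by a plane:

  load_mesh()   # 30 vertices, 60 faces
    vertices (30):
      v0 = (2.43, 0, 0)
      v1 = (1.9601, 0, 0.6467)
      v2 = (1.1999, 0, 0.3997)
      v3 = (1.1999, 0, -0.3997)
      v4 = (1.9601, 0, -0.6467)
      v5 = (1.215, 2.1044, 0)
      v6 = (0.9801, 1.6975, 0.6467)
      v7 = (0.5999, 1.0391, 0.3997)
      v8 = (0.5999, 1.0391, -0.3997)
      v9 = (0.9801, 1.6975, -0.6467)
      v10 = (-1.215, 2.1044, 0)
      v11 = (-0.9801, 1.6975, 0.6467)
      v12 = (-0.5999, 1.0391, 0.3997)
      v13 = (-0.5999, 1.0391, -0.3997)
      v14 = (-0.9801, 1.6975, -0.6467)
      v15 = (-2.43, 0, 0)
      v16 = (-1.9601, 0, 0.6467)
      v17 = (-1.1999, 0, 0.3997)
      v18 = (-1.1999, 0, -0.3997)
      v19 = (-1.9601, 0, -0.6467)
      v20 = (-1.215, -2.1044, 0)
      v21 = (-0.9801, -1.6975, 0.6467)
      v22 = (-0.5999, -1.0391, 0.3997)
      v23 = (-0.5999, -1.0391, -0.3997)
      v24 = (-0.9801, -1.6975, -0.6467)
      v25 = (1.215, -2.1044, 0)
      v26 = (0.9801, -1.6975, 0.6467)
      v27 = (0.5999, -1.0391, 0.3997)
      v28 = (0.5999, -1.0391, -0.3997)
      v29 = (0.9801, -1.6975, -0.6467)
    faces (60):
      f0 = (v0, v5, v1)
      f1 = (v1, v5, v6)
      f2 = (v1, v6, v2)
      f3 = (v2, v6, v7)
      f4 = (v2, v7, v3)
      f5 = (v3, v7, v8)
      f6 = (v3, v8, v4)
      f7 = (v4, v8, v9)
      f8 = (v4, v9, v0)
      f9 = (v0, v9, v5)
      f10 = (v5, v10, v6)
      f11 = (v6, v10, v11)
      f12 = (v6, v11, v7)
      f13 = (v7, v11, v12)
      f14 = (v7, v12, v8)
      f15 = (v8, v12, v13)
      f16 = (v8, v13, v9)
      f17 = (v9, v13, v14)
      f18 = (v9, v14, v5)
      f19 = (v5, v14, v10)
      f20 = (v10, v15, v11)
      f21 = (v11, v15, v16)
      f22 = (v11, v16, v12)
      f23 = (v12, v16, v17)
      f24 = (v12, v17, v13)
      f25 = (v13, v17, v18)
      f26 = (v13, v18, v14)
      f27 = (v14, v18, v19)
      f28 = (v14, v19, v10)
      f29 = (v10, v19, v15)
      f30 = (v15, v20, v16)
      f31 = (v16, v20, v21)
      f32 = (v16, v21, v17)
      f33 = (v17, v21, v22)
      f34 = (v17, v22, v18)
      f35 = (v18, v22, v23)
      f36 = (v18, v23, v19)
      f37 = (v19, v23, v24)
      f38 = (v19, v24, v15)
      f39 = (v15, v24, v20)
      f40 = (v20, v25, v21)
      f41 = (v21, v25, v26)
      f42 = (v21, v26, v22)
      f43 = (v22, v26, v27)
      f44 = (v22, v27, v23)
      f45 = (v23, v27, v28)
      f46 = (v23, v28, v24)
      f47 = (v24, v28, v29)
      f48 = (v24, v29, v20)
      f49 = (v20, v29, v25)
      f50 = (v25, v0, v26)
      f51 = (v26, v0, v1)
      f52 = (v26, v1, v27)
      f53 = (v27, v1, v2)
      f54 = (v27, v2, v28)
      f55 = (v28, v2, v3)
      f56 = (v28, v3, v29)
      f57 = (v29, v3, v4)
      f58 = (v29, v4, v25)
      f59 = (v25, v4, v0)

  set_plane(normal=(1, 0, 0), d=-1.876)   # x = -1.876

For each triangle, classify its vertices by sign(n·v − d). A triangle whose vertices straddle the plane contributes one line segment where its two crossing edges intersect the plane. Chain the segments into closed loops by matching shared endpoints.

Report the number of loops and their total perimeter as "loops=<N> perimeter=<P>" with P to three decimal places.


loops=1 perimeter=4.751

Straddling triangles (14 of 60):
  (v10,v15,v11) [+-+] → (-1.876, 0.959537, 0)–(-1.876, 0.648607, 0.247101)  len=0.3972
  (v11,v15,v16) [+--] → (-1.876, 0.648607, 0.247101)–(-1.876, 0.145673, 0.6467)  len=0.6424
  (v11,v16,v12) [+-+] → (-1.876, 0.145673, 0.6467)–(-1.876, 0.0642467, 0.631428)  len=0.0828
  (v12,v16,v17) [+-+] → (-1.876, 0.0642467, 0.631428)–(-1.876, 0, 0.619375)  len=0.0654
  (v14,v18,v19) [++-] → (-1.876, 0, -0.619375)–(-1.876, 0.145673, -0.6467)  len=0.1482
  (v14,v19,v10) [+-+] → (-1.876, 0.145673, -0.6467)–(-1.876, 0.237525, -0.573706)  len=0.1173
  (v10,v19,v15) [+--] → (-1.876, 0.237525, -0.573706)–(-1.876, 0.959537, 0)  len=0.9222
  (v15,v20,v16) [-+-] → (-1.876, -0.959537, 0)–(-1.876, -0.237525, 0.573706)  len=0.9222
  (v16,v20,v21) [-++] → (-1.876, -0.237525, 0.573706)–(-1.876, -0.145673, 0.6467)  len=0.1173
  (v16,v21,v17) [-++] → (-1.876, -0.145673, 0.6467)–(-1.876, 0, 0.619375)  len=0.1482
  (v18,v23,v19) [++-] → (-1.876, -0.0642467, -0.631428)–(-1.876, 0, -0.619375)  len=0.0654
  (v19,v23,v24) [-++] → (-1.876, -0.0642467, -0.631428)–(-1.876, -0.145673, -0.6467)  len=0.0828
  (v19,v24,v15) [-+-] → (-1.876, -0.145673, -0.6467)–(-1.876, -0.648607, -0.247101)  len=0.6424
  (v15,v24,v20) [-++] → (-1.876, -0.648607, -0.247101)–(-1.876, -0.959537, 0)  len=0.3972

Chained into 1 loop(s):
  loop 1: 14 segments, perimeter = 4.7509
Total perimeter = 4.751


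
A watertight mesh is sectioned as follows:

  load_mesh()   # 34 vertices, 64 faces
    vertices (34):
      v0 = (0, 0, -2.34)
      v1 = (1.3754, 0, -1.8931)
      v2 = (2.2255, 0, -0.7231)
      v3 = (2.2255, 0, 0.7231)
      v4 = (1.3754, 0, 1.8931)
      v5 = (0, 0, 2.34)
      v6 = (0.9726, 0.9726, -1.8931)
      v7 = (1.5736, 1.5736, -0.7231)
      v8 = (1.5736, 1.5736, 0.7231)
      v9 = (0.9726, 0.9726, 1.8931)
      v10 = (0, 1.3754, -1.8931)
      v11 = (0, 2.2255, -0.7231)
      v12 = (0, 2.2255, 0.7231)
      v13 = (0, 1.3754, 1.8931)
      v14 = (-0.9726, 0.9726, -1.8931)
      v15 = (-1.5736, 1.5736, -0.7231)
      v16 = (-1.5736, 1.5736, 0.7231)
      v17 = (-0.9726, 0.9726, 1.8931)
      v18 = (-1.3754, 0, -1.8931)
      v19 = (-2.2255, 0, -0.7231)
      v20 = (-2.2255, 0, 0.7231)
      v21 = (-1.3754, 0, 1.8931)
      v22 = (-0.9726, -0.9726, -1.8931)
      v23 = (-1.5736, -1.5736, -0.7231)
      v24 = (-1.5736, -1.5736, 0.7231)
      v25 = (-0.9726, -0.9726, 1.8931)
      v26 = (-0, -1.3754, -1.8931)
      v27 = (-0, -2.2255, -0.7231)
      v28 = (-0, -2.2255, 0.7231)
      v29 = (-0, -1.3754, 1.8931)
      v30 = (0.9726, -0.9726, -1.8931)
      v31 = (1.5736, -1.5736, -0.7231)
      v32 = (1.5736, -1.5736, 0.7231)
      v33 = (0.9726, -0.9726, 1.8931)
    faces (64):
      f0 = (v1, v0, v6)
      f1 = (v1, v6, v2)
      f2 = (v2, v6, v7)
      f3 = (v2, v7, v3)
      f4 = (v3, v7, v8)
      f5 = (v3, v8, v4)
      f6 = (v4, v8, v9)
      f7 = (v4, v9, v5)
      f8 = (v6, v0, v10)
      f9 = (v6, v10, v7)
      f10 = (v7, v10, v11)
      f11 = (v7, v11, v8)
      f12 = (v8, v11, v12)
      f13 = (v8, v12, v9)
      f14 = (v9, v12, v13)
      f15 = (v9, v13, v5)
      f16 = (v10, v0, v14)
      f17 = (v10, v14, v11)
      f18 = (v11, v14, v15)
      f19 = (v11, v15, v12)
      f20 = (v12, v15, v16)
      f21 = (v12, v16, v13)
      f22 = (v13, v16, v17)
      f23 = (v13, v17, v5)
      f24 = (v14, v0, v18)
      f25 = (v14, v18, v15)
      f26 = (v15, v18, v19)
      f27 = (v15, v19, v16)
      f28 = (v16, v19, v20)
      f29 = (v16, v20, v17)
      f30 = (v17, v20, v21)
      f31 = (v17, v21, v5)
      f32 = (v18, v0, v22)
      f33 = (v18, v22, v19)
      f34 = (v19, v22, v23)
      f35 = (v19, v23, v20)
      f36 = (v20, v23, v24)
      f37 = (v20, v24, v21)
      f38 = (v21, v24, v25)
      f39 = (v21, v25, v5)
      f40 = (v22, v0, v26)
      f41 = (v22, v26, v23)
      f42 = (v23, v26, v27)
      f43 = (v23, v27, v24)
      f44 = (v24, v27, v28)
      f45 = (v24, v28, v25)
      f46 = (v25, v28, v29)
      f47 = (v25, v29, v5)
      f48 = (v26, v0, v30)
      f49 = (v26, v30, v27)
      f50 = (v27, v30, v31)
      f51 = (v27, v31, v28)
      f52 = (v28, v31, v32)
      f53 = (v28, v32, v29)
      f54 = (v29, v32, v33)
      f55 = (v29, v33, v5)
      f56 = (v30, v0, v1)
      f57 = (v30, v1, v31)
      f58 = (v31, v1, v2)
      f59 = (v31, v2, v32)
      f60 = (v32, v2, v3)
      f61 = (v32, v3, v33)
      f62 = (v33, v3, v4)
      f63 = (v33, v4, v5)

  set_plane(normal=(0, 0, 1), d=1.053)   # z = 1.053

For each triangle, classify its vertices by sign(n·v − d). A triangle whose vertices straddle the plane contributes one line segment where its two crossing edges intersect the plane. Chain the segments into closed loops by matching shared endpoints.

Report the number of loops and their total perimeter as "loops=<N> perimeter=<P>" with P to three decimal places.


Straddling triangles (16 of 64):
  (v3,v8,v4) [--+] → (1.51771, 1.1299, 1.053)–(1.9858, 0, 1.053)  len=1.2230
  (v4,v8,v9) [+-+] → (1.51771, 1.1299, 1.053)–(1.40414, 1.40414, 1.053)  len=0.2968
  (v8,v12,v9) [--+] → (0.27424, 1.87223, 1.053)–(1.40414, 1.40414, 1.053)  len=1.2230
  (v9,v12,v13) [+-+] → (0.27424, 1.87223, 1.053)–(0, 1.9858, 1.053)  len=0.2968
  (v12,v16,v13) [--+] → (-1.1299, 1.51771, 1.053)–(0, 1.9858, 1.053)  len=1.2230
  (v13,v16,v17) [+-+] → (-1.1299, 1.51771, 1.053)–(-1.40414, 1.40414, 1.053)  len=0.2968
  (v16,v20,v17) [--+] → (-1.87223, 0.27424, 1.053)–(-1.40414, 1.40414, 1.053)  len=1.2230
  (v17,v20,v21) [+-+] → (-1.87223, 0.27424, 1.053)–(-1.9858, 0, 1.053)  len=0.2968
  (v20,v24,v21) [--+] → (-1.51771, -1.1299, 1.053)–(-1.9858, 0, 1.053)  len=1.2230
  (v21,v24,v25) [+-+] → (-1.51771, -1.1299, 1.053)–(-1.40414, -1.40414, 1.053)  len=0.2968
  (v24,v28,v25) [--+] → (-0.27424, -1.87223, 1.053)–(-1.40414, -1.40414, 1.053)  len=1.2230
  (v25,v28,v29) [+-+] → (-0.27424, -1.87223, 1.053)–(0, -1.9858, 1.053)  len=0.2968
  (v28,v32,v29) [--+] → (1.1299, -1.51771, 1.053)–(0, -1.9858, 1.053)  len=1.2230
  (v29,v32,v33) [+-+] → (1.1299, -1.51771, 1.053)–(1.40414, -1.40414, 1.053)  len=0.2968
  (v32,v3,v33) [--+] → (1.87223, -0.27424, 1.053)–(1.40414, -1.40414, 1.053)  len=1.2230
  (v33,v3,v4) [+-+] → (1.87223, -0.27424, 1.053)–(1.9858, 0, 1.053)  len=0.2968

Chained into 1 loop(s):
  loop 1: 16 segments, perimeter = 12.1588
Total perimeter = 12.159

loops=1 perimeter=12.159


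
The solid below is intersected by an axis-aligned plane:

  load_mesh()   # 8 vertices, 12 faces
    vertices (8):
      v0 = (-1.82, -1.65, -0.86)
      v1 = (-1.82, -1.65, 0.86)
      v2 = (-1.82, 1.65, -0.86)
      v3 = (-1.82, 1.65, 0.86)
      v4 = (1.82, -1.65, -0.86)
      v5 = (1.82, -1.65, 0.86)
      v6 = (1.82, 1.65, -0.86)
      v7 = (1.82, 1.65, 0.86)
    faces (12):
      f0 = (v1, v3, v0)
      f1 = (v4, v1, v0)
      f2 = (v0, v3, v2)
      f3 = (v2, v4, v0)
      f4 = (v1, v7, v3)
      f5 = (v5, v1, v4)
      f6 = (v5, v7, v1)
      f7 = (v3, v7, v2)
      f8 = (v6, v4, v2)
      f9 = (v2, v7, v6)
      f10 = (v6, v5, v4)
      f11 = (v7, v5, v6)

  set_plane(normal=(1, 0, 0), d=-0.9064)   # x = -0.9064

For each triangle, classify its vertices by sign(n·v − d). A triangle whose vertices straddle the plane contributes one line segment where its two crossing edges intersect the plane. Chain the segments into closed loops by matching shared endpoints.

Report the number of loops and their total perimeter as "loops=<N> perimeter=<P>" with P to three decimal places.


Straddling triangles (8 of 12):
  (v4,v1,v0) [+--] → (-0.9064, -1.65, 0.428299)–(-0.9064, -1.65, -0.86)  len=1.2883
  (v2,v4,v0) [-+-] → (-0.9064, 0.821736, -0.86)–(-0.9064, -1.65, -0.86)  len=2.4717
  (v1,v7,v3) [-+-] → (-0.9064, -0.821736, 0.86)–(-0.9064, 1.65, 0.86)  len=2.4717
  (v5,v1,v4) [+-+] → (-0.9064, -1.65, 0.86)–(-0.9064, -1.65, 0.428299)  len=0.4317
  (v5,v7,v1) [++-] → (-0.9064, -0.821736, 0.86)–(-0.9064, -1.65, 0.86)  len=0.8283
  (v3,v7,v2) [-+-] → (-0.9064, 1.65, 0.86)–(-0.9064, 1.65, -0.428299)  len=1.2883
  (v6,v4,v2) [++-] → (-0.9064, 0.821736, -0.86)–(-0.9064, 1.65, -0.86)  len=0.8283
  (v2,v7,v6) [-++] → (-0.9064, 1.65, -0.428299)–(-0.9064, 1.65, -0.86)  len=0.4317

Chained into 1 loop(s):
  loop 1: 8 segments, perimeter = 10.0400
Total perimeter = 10.040

loops=1 perimeter=10.040


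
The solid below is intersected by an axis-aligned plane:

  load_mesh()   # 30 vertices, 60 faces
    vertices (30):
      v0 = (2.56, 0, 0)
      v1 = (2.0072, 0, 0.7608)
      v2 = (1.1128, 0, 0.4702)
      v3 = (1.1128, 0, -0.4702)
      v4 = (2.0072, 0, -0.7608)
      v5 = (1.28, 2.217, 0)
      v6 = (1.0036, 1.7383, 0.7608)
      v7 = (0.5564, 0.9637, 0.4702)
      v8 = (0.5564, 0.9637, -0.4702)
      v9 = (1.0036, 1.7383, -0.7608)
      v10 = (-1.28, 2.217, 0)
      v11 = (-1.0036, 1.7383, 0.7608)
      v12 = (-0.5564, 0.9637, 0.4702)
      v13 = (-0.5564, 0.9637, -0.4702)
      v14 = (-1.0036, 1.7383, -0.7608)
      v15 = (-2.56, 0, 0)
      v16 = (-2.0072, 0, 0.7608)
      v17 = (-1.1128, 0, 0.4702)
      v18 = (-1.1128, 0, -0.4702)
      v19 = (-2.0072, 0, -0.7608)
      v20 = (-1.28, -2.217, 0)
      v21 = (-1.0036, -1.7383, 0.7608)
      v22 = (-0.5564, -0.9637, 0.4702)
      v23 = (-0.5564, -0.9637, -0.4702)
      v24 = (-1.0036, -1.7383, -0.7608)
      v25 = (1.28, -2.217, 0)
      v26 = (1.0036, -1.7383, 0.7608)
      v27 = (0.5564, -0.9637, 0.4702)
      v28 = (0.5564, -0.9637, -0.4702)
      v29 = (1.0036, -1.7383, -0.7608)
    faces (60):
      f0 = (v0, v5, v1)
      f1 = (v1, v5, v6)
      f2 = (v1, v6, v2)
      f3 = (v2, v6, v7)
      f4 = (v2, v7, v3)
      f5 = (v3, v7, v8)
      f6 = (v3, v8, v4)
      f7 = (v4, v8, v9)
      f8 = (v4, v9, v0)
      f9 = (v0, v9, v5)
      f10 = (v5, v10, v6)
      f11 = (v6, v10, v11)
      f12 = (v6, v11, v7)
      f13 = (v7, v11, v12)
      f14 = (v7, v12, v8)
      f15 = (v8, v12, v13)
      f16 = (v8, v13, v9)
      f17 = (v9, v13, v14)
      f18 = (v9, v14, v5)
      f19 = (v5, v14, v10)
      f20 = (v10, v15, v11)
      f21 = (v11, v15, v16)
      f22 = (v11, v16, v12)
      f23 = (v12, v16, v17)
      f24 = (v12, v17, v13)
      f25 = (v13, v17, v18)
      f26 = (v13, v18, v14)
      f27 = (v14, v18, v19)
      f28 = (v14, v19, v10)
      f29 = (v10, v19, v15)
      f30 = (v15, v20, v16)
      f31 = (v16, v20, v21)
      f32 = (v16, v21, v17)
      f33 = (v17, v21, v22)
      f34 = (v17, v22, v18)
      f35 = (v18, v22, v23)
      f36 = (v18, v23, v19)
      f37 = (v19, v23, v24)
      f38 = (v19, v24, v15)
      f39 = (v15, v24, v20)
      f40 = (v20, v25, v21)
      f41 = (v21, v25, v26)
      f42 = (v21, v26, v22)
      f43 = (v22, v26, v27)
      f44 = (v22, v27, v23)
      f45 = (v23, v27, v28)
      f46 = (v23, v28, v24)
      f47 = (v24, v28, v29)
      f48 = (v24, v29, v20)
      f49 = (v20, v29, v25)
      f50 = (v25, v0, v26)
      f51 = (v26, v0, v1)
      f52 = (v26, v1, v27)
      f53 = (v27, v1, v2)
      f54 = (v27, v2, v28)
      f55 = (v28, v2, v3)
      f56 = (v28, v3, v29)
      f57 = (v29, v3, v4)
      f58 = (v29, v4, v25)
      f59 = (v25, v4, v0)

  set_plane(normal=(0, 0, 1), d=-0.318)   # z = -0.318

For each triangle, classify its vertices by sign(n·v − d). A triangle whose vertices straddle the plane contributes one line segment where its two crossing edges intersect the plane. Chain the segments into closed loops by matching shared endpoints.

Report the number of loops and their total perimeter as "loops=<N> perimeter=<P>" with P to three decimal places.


loops=2 perimeter=20.650

Straddling triangles (24 of 60):
  (v2,v7,v3) [++-] → (1.02275, 0.155971, -0.318)–(1.1128, 0, -0.318)  len=0.1801
  (v3,v7,v8) [-+-] → (1.02275, 0.155971, -0.318)–(0.5564, 0.9637, -0.318)  len=0.9327
  (v4,v9,v0) [--+] → (1.90945, 0.726576, -0.318)–(2.32894, 0, -0.318)  len=0.8390
  (v0,v9,v5) [+-+] → (1.90945, 0.726576, -0.318)–(1.16447, 2.01691, -0.318)  len=1.4900
  (v7,v12,v8) [++-] → (0.376298, 0.9637, -0.318)–(0.5564, 0.9637, -0.318)  len=0.1801
  (v8,v12,v13) [-+-] → (0.376298, 0.9637, -0.318)–(-0.5564, 0.9637, -0.318)  len=0.9327
  (v9,v14,v5) [--+] → (0.325498, 2.01691, -0.318)–(1.16447, 2.01691, -0.318)  len=0.8390
  (v5,v14,v10) [+-+] → (0.325498, 2.01691, -0.318)–(-1.16447, 2.01691, -0.318)  len=1.4900
  (v12,v17,v13) [++-] → (-0.646451, 0.807729, -0.318)–(-0.5564, 0.9637, -0.318)  len=0.1801
  (v13,v17,v18) [-+-] → (-0.646451, 0.807729, -0.318)–(-1.1128, 0, -0.318)  len=0.9327
  (v14,v19,v10) [--+] → (-1.58396, 1.29034, -0.318)–(-1.16447, 2.01691, -0.318)  len=0.8390
  (v10,v19,v15) [+-+] → (-1.58396, 1.29034, -0.318)–(-2.32894, 0, -0.318)  len=1.4900
  (v17,v22,v18) [++-] → (-1.02275, -0.155971, -0.318)–(-1.1128, 0, -0.318)  len=0.1801
  (v18,v22,v23) [-+-] → (-1.02275, -0.155971, -0.318)–(-0.5564, -0.9637, -0.318)  len=0.9327
  (v19,v24,v15) [--+] → (-1.90945, -0.726576, -0.318)–(-2.32894, 0, -0.318)  len=0.8390
  (v15,v24,v20) [+-+] → (-1.90945, -0.726576, -0.318)–(-1.16447, -2.01691, -0.318)  len=1.4900
  (v22,v27,v23) [++-] → (-0.376298, -0.9637, -0.318)–(-0.5564, -0.9637, -0.318)  len=0.1801
  (v23,v27,v28) [-+-] → (-0.376298, -0.9637, -0.318)–(0.5564, -0.9637, -0.318)  len=0.9327
  (v24,v29,v20) [--+] → (-0.325498, -2.01691, -0.318)–(-1.16447, -2.01691, -0.318)  len=0.8390
  (v20,v29,v25) [+-+] → (-0.325498, -2.01691, -0.318)–(1.16447, -2.01691, -0.318)  len=1.4900
  (v27,v2,v28) [++-] → (0.646451, -0.807729, -0.318)–(0.5564, -0.9637, -0.318)  len=0.1801
  (v28,v2,v3) [-+-] → (0.646451, -0.807729, -0.318)–(1.1128, 0, -0.318)  len=0.9327
  (v29,v4,v25) [--+] → (1.58396, -1.29034, -0.318)–(1.16447, -2.01691, -0.318)  len=0.8390
  (v25,v4,v0) [+-+] → (1.58396, -1.29034, -0.318)–(2.32894, 0, -0.318)  len=1.4900

Chained into 2 loop(s):
  loop 1: 12 segments, perimeter = 6.6768
  loop 2: 12 segments, perimeter = 13.9736
Total perimeter = 20.650


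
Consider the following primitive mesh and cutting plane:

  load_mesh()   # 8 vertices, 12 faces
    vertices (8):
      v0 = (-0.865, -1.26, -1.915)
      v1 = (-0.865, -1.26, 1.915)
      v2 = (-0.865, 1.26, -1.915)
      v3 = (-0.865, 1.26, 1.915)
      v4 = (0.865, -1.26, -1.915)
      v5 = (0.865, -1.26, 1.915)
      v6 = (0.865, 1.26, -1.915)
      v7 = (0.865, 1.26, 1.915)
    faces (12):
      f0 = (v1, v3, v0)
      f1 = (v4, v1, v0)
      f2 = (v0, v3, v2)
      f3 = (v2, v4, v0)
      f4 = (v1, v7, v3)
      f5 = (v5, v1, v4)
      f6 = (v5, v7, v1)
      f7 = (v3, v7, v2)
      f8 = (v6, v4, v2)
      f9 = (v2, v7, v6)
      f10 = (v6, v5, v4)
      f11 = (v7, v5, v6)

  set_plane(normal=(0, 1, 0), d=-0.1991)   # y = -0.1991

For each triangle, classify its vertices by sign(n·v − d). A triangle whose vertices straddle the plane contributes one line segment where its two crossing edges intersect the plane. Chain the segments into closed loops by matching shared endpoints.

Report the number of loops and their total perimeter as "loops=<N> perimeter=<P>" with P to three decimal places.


loops=1 perimeter=11.120

Straddling triangles (8 of 12):
  (v1,v3,v0) [-+-] → (-0.865, -0.1991, 1.915)–(-0.865, -0.1991, -0.3026)  len=2.2176
  (v0,v3,v2) [-++] → (-0.865, -0.1991, -0.3026)–(-0.865, -0.1991, -1.915)  len=1.6124
  (v2,v4,v0) [+--] → (0.136684, -0.1991, -1.915)–(-0.865, -0.1991, -1.915)  len=1.0017
  (v1,v7,v3) [-++] → (-0.136684, -0.1991, 1.915)–(-0.865, -0.1991, 1.915)  len=0.7283
  (v5,v7,v1) [-+-] → (0.865, -0.1991, 1.915)–(-0.136684, -0.1991, 1.915)  len=1.0017
  (v6,v4,v2) [+-+] → (0.865, -0.1991, -1.915)–(0.136684, -0.1991, -1.915)  len=0.7283
  (v6,v5,v4) [+--] → (0.865, -0.1991, 0.3026)–(0.865, -0.1991, -1.915)  len=2.2176
  (v7,v5,v6) [+-+] → (0.865, -0.1991, 1.915)–(0.865, -0.1991, 0.3026)  len=1.6124

Chained into 1 loop(s):
  loop 1: 8 segments, perimeter = 11.1200
Total perimeter = 11.120


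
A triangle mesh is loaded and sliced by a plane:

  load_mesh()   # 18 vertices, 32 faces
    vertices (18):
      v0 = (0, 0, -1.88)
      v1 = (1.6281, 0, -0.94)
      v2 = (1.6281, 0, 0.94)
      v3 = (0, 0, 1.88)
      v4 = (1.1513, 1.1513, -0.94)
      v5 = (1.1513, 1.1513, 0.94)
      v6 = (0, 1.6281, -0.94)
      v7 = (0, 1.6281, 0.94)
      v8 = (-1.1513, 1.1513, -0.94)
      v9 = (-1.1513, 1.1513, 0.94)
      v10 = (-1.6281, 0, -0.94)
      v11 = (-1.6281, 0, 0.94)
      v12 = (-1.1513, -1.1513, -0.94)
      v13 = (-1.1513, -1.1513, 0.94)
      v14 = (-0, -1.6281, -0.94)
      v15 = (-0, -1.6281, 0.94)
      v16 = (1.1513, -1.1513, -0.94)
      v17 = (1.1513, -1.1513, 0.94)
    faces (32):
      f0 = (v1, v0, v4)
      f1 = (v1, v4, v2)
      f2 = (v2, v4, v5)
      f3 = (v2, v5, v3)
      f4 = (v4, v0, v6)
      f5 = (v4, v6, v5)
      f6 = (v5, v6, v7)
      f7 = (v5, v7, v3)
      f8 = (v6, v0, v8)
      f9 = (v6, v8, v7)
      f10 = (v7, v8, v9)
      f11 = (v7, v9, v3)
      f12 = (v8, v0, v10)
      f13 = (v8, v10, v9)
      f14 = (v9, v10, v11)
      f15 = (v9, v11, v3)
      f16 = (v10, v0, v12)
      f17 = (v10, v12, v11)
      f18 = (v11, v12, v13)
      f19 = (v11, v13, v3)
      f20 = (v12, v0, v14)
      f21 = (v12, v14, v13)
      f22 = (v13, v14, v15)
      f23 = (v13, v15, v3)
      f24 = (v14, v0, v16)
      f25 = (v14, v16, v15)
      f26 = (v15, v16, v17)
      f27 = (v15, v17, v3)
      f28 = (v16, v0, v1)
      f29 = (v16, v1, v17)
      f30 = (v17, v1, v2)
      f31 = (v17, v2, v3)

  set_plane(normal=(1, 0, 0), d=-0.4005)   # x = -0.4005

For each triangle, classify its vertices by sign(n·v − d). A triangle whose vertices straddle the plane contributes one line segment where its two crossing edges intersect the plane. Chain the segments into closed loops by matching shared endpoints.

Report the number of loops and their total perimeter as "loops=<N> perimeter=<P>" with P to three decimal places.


Straddling triangles (12 of 32):
  (v6,v0,v8) [++-] → (-0.4005, 0.4005, -1.553)–(-0.4005, 1.46224, -0.94)  len=1.2260
  (v6,v8,v7) [+-+] → (-0.4005, 1.46224, -0.94)–(-0.4005, 1.46224, 0.286009)  len=1.2260
  (v7,v8,v9) [+--] → (-0.4005, 1.46224, 0.286009)–(-0.4005, 1.46224, 0.94)  len=0.6540
  (v7,v9,v3) [+-+] → (-0.4005, 1.46224, 0.94)–(-0.4005, 0.4005, 1.553)  len=1.2260
  (v8,v0,v10) [-+-] → (-0.4005, 0.4005, -1.553)–(-0.4005, 0, -1.64877)  len=0.4118
  (v9,v11,v3) [--+] → (-0.4005, 0, 1.64877)–(-0.4005, 0.4005, 1.553)  len=0.4118
  (v10,v0,v12) [-+-] → (-0.4005, 0, -1.64877)–(-0.4005, -0.4005, -1.553)  len=0.4118
  (v11,v13,v3) [--+] → (-0.4005, -0.4005, 1.553)–(-0.4005, 0, 1.64877)  len=0.4118
  (v12,v0,v14) [-++] → (-0.4005, -0.4005, -1.553)–(-0.4005, -1.46224, -0.94)  len=1.2260
  (v12,v14,v13) [-+-] → (-0.4005, -1.46224, -0.94)–(-0.4005, -1.46224, -0.286009)  len=0.6540
  (v13,v14,v15) [-++] → (-0.4005, -1.46224, -0.286009)–(-0.4005, -1.46224, 0.94)  len=1.2260
  (v13,v15,v3) [-++] → (-0.4005, -1.46224, 0.94)–(-0.4005, -0.4005, 1.553)  len=1.2260

Chained into 1 loop(s):
  loop 1: 12 segments, perimeter = 10.3111
Total perimeter = 10.311

loops=1 perimeter=10.311


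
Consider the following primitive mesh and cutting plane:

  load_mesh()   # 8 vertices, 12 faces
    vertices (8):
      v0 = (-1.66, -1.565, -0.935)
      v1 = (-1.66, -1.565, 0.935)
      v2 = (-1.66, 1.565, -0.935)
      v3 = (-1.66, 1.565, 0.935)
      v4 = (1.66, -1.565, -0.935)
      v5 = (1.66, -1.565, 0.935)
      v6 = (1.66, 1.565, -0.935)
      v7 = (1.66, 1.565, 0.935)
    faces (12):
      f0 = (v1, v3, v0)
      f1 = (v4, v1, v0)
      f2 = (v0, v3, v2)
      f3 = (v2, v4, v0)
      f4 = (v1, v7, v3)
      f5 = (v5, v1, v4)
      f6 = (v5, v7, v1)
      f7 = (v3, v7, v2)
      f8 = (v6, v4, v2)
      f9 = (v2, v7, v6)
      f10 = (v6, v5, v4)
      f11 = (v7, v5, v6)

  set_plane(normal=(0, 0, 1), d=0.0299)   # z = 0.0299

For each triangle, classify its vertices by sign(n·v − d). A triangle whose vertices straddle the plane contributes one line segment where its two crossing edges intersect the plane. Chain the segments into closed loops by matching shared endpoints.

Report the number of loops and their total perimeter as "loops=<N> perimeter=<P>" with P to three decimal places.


Straddling triangles (8 of 12):
  (v1,v3,v0) [++-] → (-1.66, 0.0500465, 0.0299)–(-1.66, -1.565, 0.0299)  len=1.6150
  (v4,v1,v0) [-+-] → (-0.0530845, -1.565, 0.0299)–(-1.66, -1.565, 0.0299)  len=1.6069
  (v0,v3,v2) [-+-] → (-1.66, 0.0500465, 0.0299)–(-1.66, 1.565, 0.0299)  len=1.5150
  (v5,v1,v4) [++-] → (-0.0530845, -1.565, 0.0299)–(1.66, -1.565, 0.0299)  len=1.7131
  (v3,v7,v2) [++-] → (0.0530845, 1.565, 0.0299)–(-1.66, 1.565, 0.0299)  len=1.7131
  (v2,v7,v6) [-+-] → (0.0530845, 1.565, 0.0299)–(1.66, 1.565, 0.0299)  len=1.6069
  (v6,v5,v4) [-+-] → (1.66, -0.0500465, 0.0299)–(1.66, -1.565, 0.0299)  len=1.5150
  (v7,v5,v6) [++-] → (1.66, -0.0500465, 0.0299)–(1.66, 1.565, 0.0299)  len=1.6150

Chained into 1 loop(s):
  loop 1: 8 segments, perimeter = 12.9000
Total perimeter = 12.900

loops=1 perimeter=12.900


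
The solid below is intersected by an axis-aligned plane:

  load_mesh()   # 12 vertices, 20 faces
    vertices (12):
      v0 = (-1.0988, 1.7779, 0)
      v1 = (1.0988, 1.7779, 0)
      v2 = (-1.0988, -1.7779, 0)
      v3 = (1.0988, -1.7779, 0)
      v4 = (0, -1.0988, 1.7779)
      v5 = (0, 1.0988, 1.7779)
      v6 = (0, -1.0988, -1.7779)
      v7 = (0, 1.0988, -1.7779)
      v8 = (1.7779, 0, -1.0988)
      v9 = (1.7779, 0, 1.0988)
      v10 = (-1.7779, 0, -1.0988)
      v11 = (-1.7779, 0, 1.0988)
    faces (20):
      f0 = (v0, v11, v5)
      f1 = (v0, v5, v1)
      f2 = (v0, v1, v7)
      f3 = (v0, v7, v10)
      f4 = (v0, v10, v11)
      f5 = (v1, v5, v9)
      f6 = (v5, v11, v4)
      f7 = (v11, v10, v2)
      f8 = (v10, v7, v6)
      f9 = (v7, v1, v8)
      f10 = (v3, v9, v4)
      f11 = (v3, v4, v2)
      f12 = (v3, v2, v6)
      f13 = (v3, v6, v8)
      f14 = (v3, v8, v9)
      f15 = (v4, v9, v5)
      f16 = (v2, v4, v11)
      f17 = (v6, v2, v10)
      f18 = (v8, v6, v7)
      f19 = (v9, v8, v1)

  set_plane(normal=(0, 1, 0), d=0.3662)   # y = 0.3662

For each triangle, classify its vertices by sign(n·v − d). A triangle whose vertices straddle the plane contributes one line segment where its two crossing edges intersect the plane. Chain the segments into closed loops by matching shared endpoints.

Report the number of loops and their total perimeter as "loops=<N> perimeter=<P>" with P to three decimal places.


Straddling triangles (10 of 20):
  (v0,v11,v5) [+-+] → (-1.63802, 0.3662, 0.872476)–(-1.18537, 0.3662, 1.32513)  len=0.6401
  (v0,v7,v10) [++-] → (-1.18537, 0.3662, -1.32513)–(-1.63802, 0.3662, -0.872476)  len=0.6401
  (v0,v10,v11) [+--] → (-1.63802, 0.3662, -0.872476)–(-1.63802, 0.3662, 0.872476)  len=1.7450
  (v1,v5,v9) [++-] → (1.18537, 0.3662, 1.32513)–(1.63802, 0.3662, 0.872476)  len=0.6401
  (v5,v11,v4) [+--] → (-1.18537, 0.3662, 1.32513)–(0, 0.3662, 1.7779)  len=1.2689
  (v10,v7,v6) [-+-] → (-1.18537, 0.3662, -1.32513)–(0, 0.3662, -1.7779)  len=1.2689
  (v7,v1,v8) [++-] → (1.63802, 0.3662, -0.872476)–(1.18537, 0.3662, -1.32513)  len=0.6401
  (v4,v9,v5) [--+] → (1.18537, 0.3662, 1.32513)–(0, 0.3662, 1.7779)  len=1.2689
  (v8,v6,v7) [--+] → (0, 0.3662, -1.7779)–(1.18537, 0.3662, -1.32513)  len=1.2689
  (v9,v8,v1) [--+] → (1.63802, 0.3662, -0.872476)–(1.63802, 0.3662, 0.872476)  len=1.7450

Chained into 1 loop(s):
  loop 1: 10 segments, perimeter = 11.1261
Total perimeter = 11.126

loops=1 perimeter=11.126
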